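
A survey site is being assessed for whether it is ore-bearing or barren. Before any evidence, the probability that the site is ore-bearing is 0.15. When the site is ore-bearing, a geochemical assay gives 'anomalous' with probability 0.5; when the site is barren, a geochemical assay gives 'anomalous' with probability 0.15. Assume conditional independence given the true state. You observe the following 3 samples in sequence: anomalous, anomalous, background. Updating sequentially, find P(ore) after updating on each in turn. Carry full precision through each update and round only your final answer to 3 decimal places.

0.536

Apply Bayes' rule sequentially, carrying P(ore) forward.
After 'anomalous': P(ore) = 0.5·0.1500 / (0.5·0.1500 + 0.15·0.8500) ≈ 0.3704
After 'anomalous': P(ore) = 0.5·0.3704 / (0.5·0.3704 + 0.15·0.6296) ≈ 0.6623
After 'background': P(ore) = 0.5·0.6623 / (0.5·0.6623 + 0.85·0.3377) ≈ 0.5356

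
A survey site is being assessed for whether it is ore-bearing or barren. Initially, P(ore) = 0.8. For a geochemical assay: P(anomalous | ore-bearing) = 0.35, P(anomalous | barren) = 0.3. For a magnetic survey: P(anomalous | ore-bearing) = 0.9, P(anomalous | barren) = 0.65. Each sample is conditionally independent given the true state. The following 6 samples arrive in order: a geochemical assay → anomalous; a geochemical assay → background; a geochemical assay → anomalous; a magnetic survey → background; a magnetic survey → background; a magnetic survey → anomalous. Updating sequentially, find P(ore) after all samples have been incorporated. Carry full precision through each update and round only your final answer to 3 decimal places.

After a geochemical assay='anomalous': P(ore) = 0.35·0.8000 / (0.35·0.8000 + 0.3·0.2000) ≈ 0.8235
After a geochemical assay='background': P(ore) = 0.65·0.8235 / (0.65·0.8235 + 0.7·0.1765) ≈ 0.8125
After a geochemical assay='anomalous': P(ore) = 0.35·0.8125 / (0.35·0.8125 + 0.3·0.1875) ≈ 0.8349
After a magnetic survey='background': P(ore) = 0.1·0.8349 / (0.1·0.8349 + 0.35·0.1651) ≈ 0.5909
After a magnetic survey='background': P(ore) = 0.1·0.5909 / (0.1·0.5909 + 0.35·0.4091) ≈ 0.2921
After a magnetic survey='anomalous': P(ore) = 0.9·0.2921 / (0.9·0.2921 + 0.65·0.7079) ≈ 0.3636

0.364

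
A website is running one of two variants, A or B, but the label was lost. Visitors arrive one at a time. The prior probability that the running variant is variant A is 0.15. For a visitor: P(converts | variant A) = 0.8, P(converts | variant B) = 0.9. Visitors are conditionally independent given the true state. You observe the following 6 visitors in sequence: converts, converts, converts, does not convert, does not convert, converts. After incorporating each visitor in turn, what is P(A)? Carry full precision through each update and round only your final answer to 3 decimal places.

After 'converts': P(A) = 0.8·0.1500 / (0.8·0.1500 + 0.9·0.8500) ≈ 0.1356
After 'converts': P(A) = 0.8·0.1356 / (0.8·0.1356 + 0.9·0.8644) ≈ 0.1224
After 'converts': P(A) = 0.8·0.1224 / (0.8·0.1224 + 0.9·0.8776) ≈ 0.1103
After 'does not convert': P(A) = 0.2·0.1103 / (0.2·0.1103 + 0.1·0.8897) ≈ 0.1986
After 'does not convert': P(A) = 0.2·0.1986 / (0.2·0.1986 + 0.1·0.8014) ≈ 0.3314
After 'converts': P(A) = 0.8·0.3314 / (0.8·0.3314 + 0.9·0.6686) ≈ 0.3059

0.306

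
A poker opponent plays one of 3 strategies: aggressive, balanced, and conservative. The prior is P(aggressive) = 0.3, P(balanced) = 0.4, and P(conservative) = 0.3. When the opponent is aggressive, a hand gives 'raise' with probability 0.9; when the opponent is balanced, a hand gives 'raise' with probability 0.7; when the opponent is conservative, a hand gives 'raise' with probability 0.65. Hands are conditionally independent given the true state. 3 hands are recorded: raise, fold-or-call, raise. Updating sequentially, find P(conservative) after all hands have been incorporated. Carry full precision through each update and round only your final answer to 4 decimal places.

0.3480

After 'raise': normaliser = 0.9·0.3000 + 0.7·0.4000 + 0.65·0.3000; P(aggressive) ≈ 0.3624, P(balanced) ≈ 0.3758, P(conservative) ≈ 0.2617
After 'fold-or-call': normaliser = 0.1·0.3624 + 0.3·0.3758 + 0.35·0.2617; P(aggressive) ≈ 0.1506, P(balanced) ≈ 0.4686, P(conservative) ≈ 0.3808
After 'raise': normaliser = 0.9·0.1506 + 0.7·0.4686 + 0.65·0.3808; P(aggressive) ≈ 0.1906, P(balanced) ≈ 0.4613, P(conservative) ≈ 0.3480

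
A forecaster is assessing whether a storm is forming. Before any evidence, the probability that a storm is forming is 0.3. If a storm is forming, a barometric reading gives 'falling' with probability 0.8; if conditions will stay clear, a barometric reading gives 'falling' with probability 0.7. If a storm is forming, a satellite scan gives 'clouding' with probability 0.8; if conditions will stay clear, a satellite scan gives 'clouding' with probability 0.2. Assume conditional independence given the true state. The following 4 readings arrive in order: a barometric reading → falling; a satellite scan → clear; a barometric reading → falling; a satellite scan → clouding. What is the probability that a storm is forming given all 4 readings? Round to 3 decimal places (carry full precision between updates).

After a barometric reading='falling': P(storm) = 0.8·0.3000 / (0.8·0.3000 + 0.7·0.7000) ≈ 0.3288
After a satellite scan='clear': P(storm) = 0.2·0.3288 / (0.2·0.3288 + 0.8·0.6712) ≈ 0.1091
After a barometric reading='falling': P(storm) = 0.8·0.1091 / (0.8·0.1091 + 0.7·0.8909) ≈ 0.1228
After a satellite scan='clouding': P(storm) = 0.8·0.1228 / (0.8·0.1228 + 0.2·0.8772) ≈ 0.3589

0.359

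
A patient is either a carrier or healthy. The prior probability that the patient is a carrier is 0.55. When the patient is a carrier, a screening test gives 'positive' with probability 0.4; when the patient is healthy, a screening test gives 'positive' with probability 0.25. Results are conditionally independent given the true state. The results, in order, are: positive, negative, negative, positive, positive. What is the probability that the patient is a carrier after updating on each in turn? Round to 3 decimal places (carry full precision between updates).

Apply Bayes' rule sequentially, carrying P(carrier) forward.
After 'positive': P(carrier) = 0.4·0.5500 / (0.4·0.5500 + 0.25·0.4500) ≈ 0.6617
After 'negative': P(carrier) = 0.6·0.6617 / (0.6·0.6617 + 0.75·0.3383) ≈ 0.6101
After 'negative': P(carrier) = 0.6·0.6101 / (0.6·0.6101 + 0.75·0.3899) ≈ 0.5559
After 'positive': P(carrier) = 0.4·0.5559 / (0.4·0.5559 + 0.25·0.4441) ≈ 0.6669
After 'positive': P(carrier) = 0.4·0.6669 / (0.4·0.6669 + 0.25·0.3331) ≈ 0.7621

0.762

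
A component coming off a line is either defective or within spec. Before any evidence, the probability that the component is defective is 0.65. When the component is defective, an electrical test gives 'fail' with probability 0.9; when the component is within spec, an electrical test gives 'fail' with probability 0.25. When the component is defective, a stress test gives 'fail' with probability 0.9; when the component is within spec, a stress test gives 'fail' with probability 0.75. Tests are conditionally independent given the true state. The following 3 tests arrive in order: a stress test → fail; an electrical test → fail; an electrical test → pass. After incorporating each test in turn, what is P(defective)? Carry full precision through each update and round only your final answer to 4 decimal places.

0.5168

After a stress test='fail': P(defective) = 0.9·0.6500 / (0.9·0.6500 + 0.75·0.3500) ≈ 0.6903
After an electrical test='fail': P(defective) = 0.9·0.6903 / (0.9·0.6903 + 0.25·0.3097) ≈ 0.8892
After an electrical test='pass': P(defective) = 0.1·0.8892 / (0.1·0.8892 + 0.75·0.1108) ≈ 0.5168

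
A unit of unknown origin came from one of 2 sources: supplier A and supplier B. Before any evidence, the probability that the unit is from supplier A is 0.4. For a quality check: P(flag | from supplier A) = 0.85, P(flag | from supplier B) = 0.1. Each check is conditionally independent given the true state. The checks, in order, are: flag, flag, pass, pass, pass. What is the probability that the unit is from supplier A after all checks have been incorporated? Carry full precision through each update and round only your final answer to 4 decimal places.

0.1823

After 'flag': P(supplier A) = 0.85·0.4000 / (0.85·0.4000 + 0.1·0.6000) ≈ 0.8500
After 'flag': P(supplier A) = 0.85·0.8500 / (0.85·0.8500 + 0.1·0.1500) ≈ 0.9797
After 'pass': P(supplier A) = 0.15·0.9797 / (0.15·0.9797 + 0.9·0.0203) ≈ 0.8892
After 'pass': P(supplier A) = 0.15·0.8892 / (0.15·0.8892 + 0.9·0.1108) ≈ 0.5723
After 'pass': P(supplier A) = 0.15·0.5723 / (0.15·0.5723 + 0.9·0.4277) ≈ 0.1823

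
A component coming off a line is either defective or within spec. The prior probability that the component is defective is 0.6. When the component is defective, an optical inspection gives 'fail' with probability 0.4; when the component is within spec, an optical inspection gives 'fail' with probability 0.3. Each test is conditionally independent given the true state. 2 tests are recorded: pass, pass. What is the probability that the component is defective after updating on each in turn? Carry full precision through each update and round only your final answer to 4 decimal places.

After 'pass': P(defective) = 0.6·0.6000 / (0.6·0.6000 + 0.7·0.4000) ≈ 0.5625
After 'pass': P(defective) = 0.6·0.5625 / (0.6·0.5625 + 0.7·0.4375) ≈ 0.5243

0.5243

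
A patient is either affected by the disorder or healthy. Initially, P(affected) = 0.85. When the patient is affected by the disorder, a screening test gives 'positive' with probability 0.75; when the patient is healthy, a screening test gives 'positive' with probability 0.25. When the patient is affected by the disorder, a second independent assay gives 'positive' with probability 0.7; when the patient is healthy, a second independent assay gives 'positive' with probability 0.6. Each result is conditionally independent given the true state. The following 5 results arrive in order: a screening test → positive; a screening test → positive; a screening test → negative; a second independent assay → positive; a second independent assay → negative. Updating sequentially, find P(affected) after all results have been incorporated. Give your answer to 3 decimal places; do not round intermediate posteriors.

After a screening test='positive': P(affected) = 0.75·0.8500 / (0.75·0.8500 + 0.25·0.1500) ≈ 0.9444
After a screening test='positive': P(affected) = 0.75·0.9444 / (0.75·0.9444 + 0.25·0.0556) ≈ 0.9808
After a screening test='negative': P(affected) = 0.25·0.9808 / (0.25·0.9808 + 0.75·0.0192) ≈ 0.9444
After a second independent assay='positive': P(affected) = 0.7·0.9444 / (0.7·0.9444 + 0.6·0.0556) ≈ 0.9520
After a second independent assay='negative': P(affected) = 0.3·0.9520 / (0.3·0.9520 + 0.4·0.0480) ≈ 0.9370

0.937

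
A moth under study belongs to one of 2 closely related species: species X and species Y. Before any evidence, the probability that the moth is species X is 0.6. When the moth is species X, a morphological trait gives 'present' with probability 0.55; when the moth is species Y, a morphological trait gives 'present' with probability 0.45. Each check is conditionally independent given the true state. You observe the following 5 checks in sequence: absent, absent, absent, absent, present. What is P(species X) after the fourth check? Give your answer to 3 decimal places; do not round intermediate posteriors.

After 'absent': P(species X) = 0.45·0.6000 / (0.45·0.6000 + 0.55·0.4000) ≈ 0.5510
After 'absent': P(species X) = 0.45·0.5510 / (0.45·0.5510 + 0.55·0.4490) ≈ 0.5010
After 'absent': P(species X) = 0.45·0.5010 / (0.45·0.5010 + 0.55·0.4990) ≈ 0.4510
After 'absent': P(species X) = 0.45·0.4510 / (0.45·0.4510 + 0.55·0.5490) ≈ 0.4020

0.402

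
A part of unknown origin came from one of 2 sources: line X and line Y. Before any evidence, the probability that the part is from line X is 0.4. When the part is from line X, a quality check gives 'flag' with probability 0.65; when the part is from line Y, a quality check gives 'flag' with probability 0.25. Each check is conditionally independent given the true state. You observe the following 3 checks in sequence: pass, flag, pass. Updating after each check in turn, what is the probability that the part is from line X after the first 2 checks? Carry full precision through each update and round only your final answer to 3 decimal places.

0.447

After 'pass': P(line X) = 0.35·0.4000 / (0.35·0.4000 + 0.75·0.6000) ≈ 0.2373
After 'flag': P(line X) = 0.65·0.2373 / (0.65·0.2373 + 0.25·0.7627) ≈ 0.4472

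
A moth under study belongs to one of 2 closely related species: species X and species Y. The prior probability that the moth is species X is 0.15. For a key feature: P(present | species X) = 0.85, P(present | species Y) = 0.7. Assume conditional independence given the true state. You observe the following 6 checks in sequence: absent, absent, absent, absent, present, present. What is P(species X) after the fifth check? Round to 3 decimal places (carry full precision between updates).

Apply Bayes' rule sequentially, carrying P(species X) forward.
After 'absent': P(species X) = 0.15·0.1500 / (0.15·0.1500 + 0.3·0.8500) ≈ 0.0811
After 'absent': P(species X) = 0.15·0.0811 / (0.15·0.0811 + 0.3·0.9189) ≈ 0.0423
After 'absent': P(species X) = 0.15·0.0423 / (0.15·0.0423 + 0.3·0.9577) ≈ 0.0216
After 'absent': P(species X) = 0.15·0.0216 / (0.15·0.0216 + 0.3·0.9784) ≈ 0.0109
After 'present': P(species X) = 0.85·0.0109 / (0.85·0.0109 + 0.7·0.9891) ≈ 0.0132

0.013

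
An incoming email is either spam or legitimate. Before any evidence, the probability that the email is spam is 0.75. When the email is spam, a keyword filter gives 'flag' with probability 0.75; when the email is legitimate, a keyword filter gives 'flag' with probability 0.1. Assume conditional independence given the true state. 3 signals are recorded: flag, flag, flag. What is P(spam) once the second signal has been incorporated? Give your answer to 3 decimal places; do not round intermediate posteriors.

Each posterior becomes the prior for the next update.
After 'flag': P(spam) = 0.75·0.7500 / (0.75·0.7500 + 0.1·0.2500) ≈ 0.9574
After 'flag': P(spam) = 0.75·0.9574 / (0.75·0.9574 + 0.1·0.0426) ≈ 0.9941

0.994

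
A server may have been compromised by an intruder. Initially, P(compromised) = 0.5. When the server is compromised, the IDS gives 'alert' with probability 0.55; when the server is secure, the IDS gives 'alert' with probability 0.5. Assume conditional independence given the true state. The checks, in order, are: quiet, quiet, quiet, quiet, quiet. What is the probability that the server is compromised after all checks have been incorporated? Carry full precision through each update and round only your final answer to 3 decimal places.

0.371

After 'quiet': P(compromised) = 0.45·0.5000 / (0.45·0.5000 + 0.5·0.5000) ≈ 0.4737
After 'quiet': P(compromised) = 0.45·0.4737 / (0.45·0.4737 + 0.5·0.5263) ≈ 0.4475
After 'quiet': P(compromised) = 0.45·0.4475 / (0.45·0.4475 + 0.5·0.5525) ≈ 0.4216
After 'quiet': P(compromised) = 0.45·0.4216 / (0.45·0.4216 + 0.5·0.5784) ≈ 0.3962
After 'quiet': P(compromised) = 0.45·0.3962 / (0.45·0.3962 + 0.5·0.6038) ≈ 0.3713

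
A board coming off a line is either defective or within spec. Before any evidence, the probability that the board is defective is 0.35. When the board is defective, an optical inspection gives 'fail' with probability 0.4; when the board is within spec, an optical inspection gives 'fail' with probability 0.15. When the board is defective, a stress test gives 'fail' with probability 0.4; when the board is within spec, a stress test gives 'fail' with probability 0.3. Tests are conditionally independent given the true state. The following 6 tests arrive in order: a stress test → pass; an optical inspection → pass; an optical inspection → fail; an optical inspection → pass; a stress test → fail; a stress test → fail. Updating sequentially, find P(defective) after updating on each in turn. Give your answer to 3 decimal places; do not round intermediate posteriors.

0.522

Each posterior becomes the prior for the next update.
After a stress test='pass': P(defective) = 0.6·0.3500 / (0.6·0.3500 + 0.7·0.6500) ≈ 0.3158
After an optical inspection='pass': P(defective) = 0.6·0.3158 / (0.6·0.3158 + 0.85·0.6842) ≈ 0.2457
After an optical inspection='fail': P(defective) = 0.4·0.2457 / (0.4·0.2457 + 0.15·0.7543) ≈ 0.4649
After an optical inspection='pass': P(defective) = 0.6·0.4649 / (0.6·0.4649 + 0.85·0.5351) ≈ 0.3801
After a stress test='fail': P(defective) = 0.4·0.3801 / (0.4·0.3801 + 0.3·0.6199) ≈ 0.4498
After a stress test='fail': P(defective) = 0.4·0.4498 / (0.4·0.4498 + 0.3·0.5502) ≈ 0.5216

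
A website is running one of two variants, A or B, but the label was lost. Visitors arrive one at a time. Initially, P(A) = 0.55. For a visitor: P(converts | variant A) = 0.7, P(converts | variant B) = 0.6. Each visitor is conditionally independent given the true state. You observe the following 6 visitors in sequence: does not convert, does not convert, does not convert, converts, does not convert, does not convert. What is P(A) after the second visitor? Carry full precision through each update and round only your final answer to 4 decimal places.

After 'does not convert': P(A) = 0.3·0.5500 / (0.3·0.5500 + 0.4·0.4500) ≈ 0.4783
After 'does not convert': P(A) = 0.3·0.4783 / (0.3·0.4783 + 0.4·0.5217) ≈ 0.4074

0.4074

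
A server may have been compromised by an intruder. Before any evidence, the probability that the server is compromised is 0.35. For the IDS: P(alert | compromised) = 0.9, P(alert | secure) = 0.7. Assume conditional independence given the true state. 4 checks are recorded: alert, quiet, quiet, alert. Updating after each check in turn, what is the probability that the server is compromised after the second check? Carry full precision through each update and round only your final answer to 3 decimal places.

0.188

After 'alert': P(compromised) = 0.9·0.3500 / (0.9·0.3500 + 0.7·0.6500) ≈ 0.4091
After 'quiet': P(compromised) = 0.1·0.4091 / (0.1·0.4091 + 0.3·0.5909) ≈ 0.1875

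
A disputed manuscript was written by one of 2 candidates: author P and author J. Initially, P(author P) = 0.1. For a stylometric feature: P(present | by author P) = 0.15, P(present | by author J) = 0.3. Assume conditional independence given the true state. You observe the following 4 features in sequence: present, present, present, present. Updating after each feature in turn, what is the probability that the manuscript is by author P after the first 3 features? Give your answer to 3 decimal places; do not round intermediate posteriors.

0.014

After 'present': P(author P) = 0.15·0.1000 / (0.15·0.1000 + 0.3·0.9000) ≈ 0.0526
After 'present': P(author P) = 0.15·0.0526 / (0.15·0.0526 + 0.3·0.9474) ≈ 0.0270
After 'present': P(author P) = 0.15·0.0270 / (0.15·0.0270 + 0.3·0.9730) ≈ 0.0137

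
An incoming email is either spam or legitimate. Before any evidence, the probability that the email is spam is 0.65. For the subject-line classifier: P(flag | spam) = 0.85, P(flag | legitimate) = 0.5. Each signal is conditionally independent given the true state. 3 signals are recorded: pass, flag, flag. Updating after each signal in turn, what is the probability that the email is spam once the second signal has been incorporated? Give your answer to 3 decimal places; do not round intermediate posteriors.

0.486

After 'pass': P(spam) = 0.15·0.6500 / (0.15·0.6500 + 0.5·0.3500) ≈ 0.3578
After 'flag': P(spam) = 0.85·0.3578 / (0.85·0.3578 + 0.5·0.6422) ≈ 0.4864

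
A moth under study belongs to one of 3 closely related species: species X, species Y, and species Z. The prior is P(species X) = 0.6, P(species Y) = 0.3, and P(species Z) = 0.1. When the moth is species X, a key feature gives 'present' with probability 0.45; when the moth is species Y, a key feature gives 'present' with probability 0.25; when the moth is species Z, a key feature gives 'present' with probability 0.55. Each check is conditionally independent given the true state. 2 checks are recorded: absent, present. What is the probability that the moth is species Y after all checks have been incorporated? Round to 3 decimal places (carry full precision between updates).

0.245

After 'absent': normaliser = 0.55·0.6000 + 0.75·0.3000 + 0.45·0.1000; P(species X) ≈ 0.5500, P(species Y) ≈ 0.3750, P(species Z) ≈ 0.0750
After 'present': normaliser = 0.45·0.5500 + 0.25·0.3750 + 0.55·0.0750; P(species X) ≈ 0.6471, P(species Y) ≈ 0.2451, P(species Z) ≈ 0.1078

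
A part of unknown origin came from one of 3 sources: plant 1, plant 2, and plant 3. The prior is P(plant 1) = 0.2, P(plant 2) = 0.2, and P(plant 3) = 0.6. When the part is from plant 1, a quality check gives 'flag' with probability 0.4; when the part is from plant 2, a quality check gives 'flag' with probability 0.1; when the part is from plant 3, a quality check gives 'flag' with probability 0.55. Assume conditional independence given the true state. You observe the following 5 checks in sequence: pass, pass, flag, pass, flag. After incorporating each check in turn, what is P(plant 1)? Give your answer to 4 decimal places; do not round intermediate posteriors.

0.2775

After 'pass': normaliser = 0.6·0.2000 + 0.9·0.2000 + 0.45·0.6000; P(plant 1) ≈ 0.2105, P(plant 2) ≈ 0.3158, P(plant 3) ≈ 0.4737
After 'pass': normaliser = 0.6·0.2105 + 0.9·0.3158 + 0.45·0.4737; P(plant 1) ≈ 0.2025, P(plant 2) ≈ 0.4557, P(plant 3) ≈ 0.3418
After 'flag': normaliser = 0.4·0.2025 + 0.1·0.4557 + 0.55·0.3418; P(plant 1) ≈ 0.2575, P(plant 2) ≈ 0.1449, P(plant 3) ≈ 0.5976
After 'pass': normaliser = 0.6·0.2575 + 0.9·0.1449 + 0.45·0.5976; P(plant 1) ≈ 0.2790, P(plant 2) ≈ 0.2354, P(plant 3) ≈ 0.4856
After 'flag': normaliser = 0.4·0.2790 + 0.1·0.2354 + 0.55·0.4856; P(plant 1) ≈ 0.2775, P(plant 2) ≈ 0.0585, P(plant 3) ≈ 0.6640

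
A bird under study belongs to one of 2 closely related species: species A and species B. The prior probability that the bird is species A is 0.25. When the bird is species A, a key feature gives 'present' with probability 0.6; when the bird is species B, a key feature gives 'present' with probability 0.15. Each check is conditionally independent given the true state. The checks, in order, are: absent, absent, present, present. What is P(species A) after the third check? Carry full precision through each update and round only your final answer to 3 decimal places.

After 'absent': P(species A) = 0.4·0.2500 / (0.4·0.2500 + 0.85·0.7500) ≈ 0.1356
After 'absent': P(species A) = 0.4·0.1356 / (0.4·0.1356 + 0.85·0.8644) ≈ 0.0687
After 'present': P(species A) = 0.6·0.0687 / (0.6·0.0687 + 0.15·0.9313) ≈ 0.2280

0.228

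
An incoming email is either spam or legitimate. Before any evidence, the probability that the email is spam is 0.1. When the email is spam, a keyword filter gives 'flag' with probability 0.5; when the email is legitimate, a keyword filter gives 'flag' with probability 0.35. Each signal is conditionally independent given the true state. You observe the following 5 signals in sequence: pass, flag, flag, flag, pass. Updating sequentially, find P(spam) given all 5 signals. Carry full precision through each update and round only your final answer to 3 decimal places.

0.161

After 'pass': P(spam) = 0.5·0.1000 / (0.5·0.1000 + 0.65·0.9000) ≈ 0.0787
After 'flag': P(spam) = 0.5·0.0787 / (0.5·0.0787 + 0.35·0.9213) ≈ 0.1088
After 'flag': P(spam) = 0.5·0.1088 / (0.5·0.1088 + 0.35·0.8912) ≈ 0.1485
After 'flag': P(spam) = 0.5·0.1485 / (0.5·0.1485 + 0.35·0.8515) ≈ 0.1995
After 'pass': P(spam) = 0.5·0.1995 / (0.5·0.1995 + 0.65·0.8005) ≈ 0.1608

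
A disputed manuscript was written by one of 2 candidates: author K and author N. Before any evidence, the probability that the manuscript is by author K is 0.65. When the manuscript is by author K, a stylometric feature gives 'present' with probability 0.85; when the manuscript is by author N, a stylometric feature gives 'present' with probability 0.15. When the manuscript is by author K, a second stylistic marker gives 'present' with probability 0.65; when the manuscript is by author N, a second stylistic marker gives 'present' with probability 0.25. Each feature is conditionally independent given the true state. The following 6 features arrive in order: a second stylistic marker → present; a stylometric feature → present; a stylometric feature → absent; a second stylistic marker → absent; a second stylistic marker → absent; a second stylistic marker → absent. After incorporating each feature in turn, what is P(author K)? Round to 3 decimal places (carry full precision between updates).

0.329

After a second stylistic marker='present': P(author K) = 0.65·0.6500 / (0.65·0.6500 + 0.25·0.3500) ≈ 0.8284
After a stylometric feature='present': P(author K) = 0.85·0.8284 / (0.85·0.8284 + 0.15·0.1716) ≈ 0.9647
After a stylometric feature='absent': P(author K) = 0.15·0.9647 / (0.15·0.9647 + 0.85·0.0353) ≈ 0.8284
After a second stylistic marker='absent': P(author K) = 0.35·0.8284 / (0.35·0.8284 + 0.75·0.1716) ≈ 0.6926
After a second stylistic marker='absent': P(author K) = 0.35·0.6926 / (0.35·0.6926 + 0.75·0.3074) ≈ 0.5126
After a second stylistic marker='absent': P(author K) = 0.35·0.5126 / (0.35·0.5126 + 0.75·0.4874) ≈ 0.3292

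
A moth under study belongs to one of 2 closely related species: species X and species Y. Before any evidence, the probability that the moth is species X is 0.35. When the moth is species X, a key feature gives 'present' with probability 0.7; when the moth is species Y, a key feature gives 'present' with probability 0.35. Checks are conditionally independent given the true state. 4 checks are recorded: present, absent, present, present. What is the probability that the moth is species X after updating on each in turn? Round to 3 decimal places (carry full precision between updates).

After 'present': P(species X) = 0.7·0.3500 / (0.7·0.3500 + 0.35·0.6500) ≈ 0.5185
After 'absent': P(species X) = 0.3·0.5185 / (0.3·0.5185 + 0.65·0.4815) ≈ 0.3320
After 'present': P(species X) = 0.7·0.3320 / (0.7·0.3320 + 0.35·0.6680) ≈ 0.4985
After 'present': P(species X) = 0.7·0.4985 / (0.7·0.4985 + 0.35·0.5015) ≈ 0.6653

0.665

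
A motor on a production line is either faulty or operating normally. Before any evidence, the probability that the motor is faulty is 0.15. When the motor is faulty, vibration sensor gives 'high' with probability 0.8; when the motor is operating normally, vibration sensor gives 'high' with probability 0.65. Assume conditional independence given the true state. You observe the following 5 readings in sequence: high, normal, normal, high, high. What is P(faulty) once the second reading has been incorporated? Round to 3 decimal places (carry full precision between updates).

Apply Bayes' rule sequentially, carrying P(faulty) forward.
After 'high': P(faulty) = 0.8·0.1500 / (0.8·0.1500 + 0.65·0.8500) ≈ 0.1784
After 'normal': P(faulty) = 0.2·0.1784 / (0.2·0.1784 + 0.35·0.8216) ≈ 0.1104

0.110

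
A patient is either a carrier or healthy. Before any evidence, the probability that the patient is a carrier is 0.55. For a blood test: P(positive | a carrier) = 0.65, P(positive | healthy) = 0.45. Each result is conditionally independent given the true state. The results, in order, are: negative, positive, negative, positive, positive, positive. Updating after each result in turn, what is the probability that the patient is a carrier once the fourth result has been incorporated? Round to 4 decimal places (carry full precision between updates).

0.5080

After 'negative': P(carrier) = 0.35·0.5500 / (0.35·0.5500 + 0.55·0.4500) ≈ 0.4375
After 'positive': P(carrier) = 0.65·0.4375 / (0.65·0.4375 + 0.45·0.5625) ≈ 0.5291
After 'negative': P(carrier) = 0.35·0.5291 / (0.35·0.5291 + 0.55·0.4709) ≈ 0.4169
After 'positive': P(carrier) = 0.65·0.4169 / (0.65·0.4169 + 0.45·0.5831) ≈ 0.5080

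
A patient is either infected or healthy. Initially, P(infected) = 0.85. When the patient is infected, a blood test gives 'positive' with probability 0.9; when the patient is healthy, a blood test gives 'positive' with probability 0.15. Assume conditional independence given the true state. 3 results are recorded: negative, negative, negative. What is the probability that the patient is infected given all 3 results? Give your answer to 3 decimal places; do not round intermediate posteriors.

0.009

Apply Bayes' rule sequentially, carrying P(infected) forward.
After 'negative': P(infected) = 0.1·0.8500 / (0.1·0.8500 + 0.85·0.1500) ≈ 0.4000
After 'negative': P(infected) = 0.1·0.4000 / (0.1·0.4000 + 0.85·0.6000) ≈ 0.0727
After 'negative': P(infected) = 0.1·0.0727 / (0.1·0.0727 + 0.85·0.9273) ≈ 0.0091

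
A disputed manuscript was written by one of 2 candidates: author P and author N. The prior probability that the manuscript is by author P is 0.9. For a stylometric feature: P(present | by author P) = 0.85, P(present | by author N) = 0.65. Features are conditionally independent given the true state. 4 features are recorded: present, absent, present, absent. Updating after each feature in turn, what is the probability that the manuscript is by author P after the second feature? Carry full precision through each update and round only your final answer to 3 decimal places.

After 'present': P(author P) = 0.85·0.9000 / (0.85·0.9000 + 0.65·0.1000) ≈ 0.9217
After 'absent': P(author P) = 0.15·0.9217 / (0.15·0.9217 + 0.35·0.0783) ≈ 0.8345

0.835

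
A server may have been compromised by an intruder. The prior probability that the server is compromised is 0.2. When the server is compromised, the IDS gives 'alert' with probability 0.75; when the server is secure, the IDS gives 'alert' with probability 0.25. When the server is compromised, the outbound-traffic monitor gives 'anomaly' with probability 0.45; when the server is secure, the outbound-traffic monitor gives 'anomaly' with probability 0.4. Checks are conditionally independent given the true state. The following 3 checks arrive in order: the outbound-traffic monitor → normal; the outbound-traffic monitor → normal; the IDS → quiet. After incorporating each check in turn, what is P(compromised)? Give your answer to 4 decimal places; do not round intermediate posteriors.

0.0654

After the outbound-traffic monitor='normal': P(compromised) = 0.55·0.2000 / (0.55·0.2000 + 0.6·0.8000) ≈ 0.1864
After the outbound-traffic monitor='normal': P(compromised) = 0.55·0.1864 / (0.55·0.1864 + 0.6·0.8136) ≈ 0.1736
After the IDS='quiet': P(compromised) = 0.25·0.1736 / (0.25·0.1736 + 0.75·0.8264) ≈ 0.0654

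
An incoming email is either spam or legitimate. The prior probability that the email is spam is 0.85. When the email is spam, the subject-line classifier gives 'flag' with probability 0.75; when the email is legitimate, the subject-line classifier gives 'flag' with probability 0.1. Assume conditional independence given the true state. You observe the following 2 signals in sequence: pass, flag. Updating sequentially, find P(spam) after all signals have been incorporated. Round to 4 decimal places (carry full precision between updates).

After 'pass': P(spam) = 0.25·0.8500 / (0.25·0.8500 + 0.9·0.1500) ≈ 0.6115
After 'flag': P(spam) = 0.75·0.6115 / (0.75·0.6115 + 0.1·0.3885) ≈ 0.9219

0.9219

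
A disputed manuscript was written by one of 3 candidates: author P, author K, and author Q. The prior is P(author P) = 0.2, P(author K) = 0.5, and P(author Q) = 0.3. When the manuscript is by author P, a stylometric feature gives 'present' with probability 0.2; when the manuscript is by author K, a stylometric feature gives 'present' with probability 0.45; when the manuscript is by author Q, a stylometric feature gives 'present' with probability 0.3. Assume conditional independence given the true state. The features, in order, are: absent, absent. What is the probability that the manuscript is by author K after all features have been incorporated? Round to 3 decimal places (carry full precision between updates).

0.355

After 'absent': normaliser = 0.8·0.2000 + 0.55·0.5000 + 0.7·0.3000; P(author P) ≈ 0.2481, P(author K) ≈ 0.4264, P(author Q) ≈ 0.3256
After 'absent': normaliser = 0.8·0.2481 + 0.55·0.4264 + 0.7·0.3256; P(author P) ≈ 0.3003, P(author K) ≈ 0.3548, P(author Q) ≈ 0.3449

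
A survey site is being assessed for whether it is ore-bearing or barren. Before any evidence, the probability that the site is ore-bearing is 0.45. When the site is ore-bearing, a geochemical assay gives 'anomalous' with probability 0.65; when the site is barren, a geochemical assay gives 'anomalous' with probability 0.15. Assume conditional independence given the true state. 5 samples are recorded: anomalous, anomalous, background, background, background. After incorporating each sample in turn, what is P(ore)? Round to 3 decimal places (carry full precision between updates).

After 'anomalous': P(ore) = 0.65·0.4500 / (0.65·0.4500 + 0.15·0.5500) ≈ 0.7800
After 'anomalous': P(ore) = 0.65·0.7800 / (0.65·0.7800 + 0.15·0.2200) ≈ 0.9389
After 'background': P(ore) = 0.35·0.9389 / (0.35·0.9389 + 0.85·0.0611) ≈ 0.8635
After 'background': P(ore) = 0.35·0.8635 / (0.35·0.8635 + 0.85·0.1365) ≈ 0.7226
After 'background': P(ore) = 0.35·0.7226 / (0.35·0.7226 + 0.85·0.2774) ≈ 0.5175

0.518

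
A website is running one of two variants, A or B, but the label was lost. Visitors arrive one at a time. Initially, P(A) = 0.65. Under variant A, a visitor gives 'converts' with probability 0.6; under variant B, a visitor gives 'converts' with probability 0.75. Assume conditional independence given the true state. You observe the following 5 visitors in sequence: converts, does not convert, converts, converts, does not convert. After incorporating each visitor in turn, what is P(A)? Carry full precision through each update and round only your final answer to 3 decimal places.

0.709

After 'converts': P(A) = 0.6·0.6500 / (0.6·0.6500 + 0.75·0.3500) ≈ 0.5977
After 'does not convert': P(A) = 0.4·0.5977 / (0.4·0.5977 + 0.25·0.4023) ≈ 0.7039
After 'converts': P(A) = 0.6·0.7039 / (0.6·0.7039 + 0.75·0.2961) ≈ 0.6554
After 'converts': P(A) = 0.6·0.6554 / (0.6·0.6554 + 0.75·0.3446) ≈ 0.6034
After 'does not convert': P(A) = 0.4·0.6034 / (0.4·0.6034 + 0.25·0.3966) ≈ 0.7088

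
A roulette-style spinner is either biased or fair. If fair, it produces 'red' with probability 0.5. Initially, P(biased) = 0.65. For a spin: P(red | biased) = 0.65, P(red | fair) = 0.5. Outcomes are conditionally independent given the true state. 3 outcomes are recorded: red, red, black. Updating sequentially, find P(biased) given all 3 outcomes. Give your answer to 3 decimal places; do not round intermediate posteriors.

After 'red': P(biased) = 0.65·0.6500 / (0.65·0.6500 + 0.5·0.3500) ≈ 0.7071
After 'red': P(biased) = 0.65·0.7071 / (0.65·0.7071 + 0.5·0.2929) ≈ 0.7584
After 'black': P(biased) = 0.35·0.7584 / (0.35·0.7584 + 0.5·0.2416) ≈ 0.6872

0.687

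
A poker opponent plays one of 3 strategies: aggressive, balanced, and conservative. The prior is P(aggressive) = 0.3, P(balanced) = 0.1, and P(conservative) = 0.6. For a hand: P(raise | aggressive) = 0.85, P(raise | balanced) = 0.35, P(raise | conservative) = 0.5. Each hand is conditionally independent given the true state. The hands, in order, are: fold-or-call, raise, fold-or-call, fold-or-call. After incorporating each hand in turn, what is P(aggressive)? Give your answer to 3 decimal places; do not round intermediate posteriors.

0.018

After 'fold-or-call': normaliser = 0.15·0.3000 + 0.65·0.1000 + 0.5·0.6000; P(aggressive) ≈ 0.1098, P(balanced) ≈ 0.1585, P(conservative) ≈ 0.7317
After 'raise': normaliser = 0.85·0.1098 + 0.35·0.1585 + 0.5·0.7317; P(aggressive) ≈ 0.1813, P(balanced) ≈ 0.1078, P(conservative) ≈ 0.7109
After 'fold-or-call': normaliser = 0.15·0.1813 + 0.65·0.1078 + 0.5·0.7109; P(aggressive) ≈ 0.0601, P(balanced) ≈ 0.1548, P(conservative) ≈ 0.7851
After 'fold-or-call': normaliser = 0.15·0.0601 + 0.65·0.1548 + 0.5·0.7851; P(aggressive) ≈ 0.0179, P(balanced) ≈ 0.2004, P(conservative) ≈ 0.7817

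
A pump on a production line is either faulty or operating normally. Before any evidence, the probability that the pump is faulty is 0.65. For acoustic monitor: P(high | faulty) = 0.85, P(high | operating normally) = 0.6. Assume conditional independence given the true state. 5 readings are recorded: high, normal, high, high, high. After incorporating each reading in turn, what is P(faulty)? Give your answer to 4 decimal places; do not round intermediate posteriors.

0.7372

After 'high': P(faulty) = 0.85·0.6500 / (0.85·0.6500 + 0.6·0.3500) ≈ 0.7246
After 'normal': P(faulty) = 0.15·0.7246 / (0.15·0.7246 + 0.4·0.2754) ≈ 0.4966
After 'high': P(faulty) = 0.85·0.4966 / (0.85·0.4966 + 0.6·0.5034) ≈ 0.5829
After 'high': P(faulty) = 0.85·0.5829 / (0.85·0.5829 + 0.6·0.4171) ≈ 0.6644
After 'high': P(faulty) = 0.85·0.6644 / (0.85·0.6644 + 0.6·0.3356) ≈ 0.7372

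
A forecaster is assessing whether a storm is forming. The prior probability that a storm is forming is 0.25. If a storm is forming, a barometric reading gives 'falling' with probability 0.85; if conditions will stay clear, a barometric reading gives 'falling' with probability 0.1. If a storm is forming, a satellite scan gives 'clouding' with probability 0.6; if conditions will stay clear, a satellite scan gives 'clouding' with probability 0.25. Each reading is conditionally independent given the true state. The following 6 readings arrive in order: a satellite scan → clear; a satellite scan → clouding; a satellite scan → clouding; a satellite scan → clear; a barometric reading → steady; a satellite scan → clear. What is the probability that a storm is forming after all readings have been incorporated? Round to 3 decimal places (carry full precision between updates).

After a satellite scan='clear': P(storm) = 0.4·0.2500 / (0.4·0.2500 + 0.75·0.7500) ≈ 0.1509
After a satellite scan='clouding': P(storm) = 0.6·0.1509 / (0.6·0.1509 + 0.25·0.8491) ≈ 0.2991
After a satellite scan='clouding': P(storm) = 0.6·0.2991 / (0.6·0.2991 + 0.25·0.7009) ≈ 0.5059
After a satellite scan='clear': P(storm) = 0.4·0.5059 / (0.4·0.5059 + 0.75·0.4941) ≈ 0.3532
After a barometric reading='steady': P(storm) = 0.15·0.3532 / (0.15·0.3532 + 0.9·0.6468) ≈ 0.0834
After a satellite scan='clear': P(storm) = 0.4·0.0834 / (0.4·0.0834 + 0.75·0.9166) ≈ 0.0463

0.046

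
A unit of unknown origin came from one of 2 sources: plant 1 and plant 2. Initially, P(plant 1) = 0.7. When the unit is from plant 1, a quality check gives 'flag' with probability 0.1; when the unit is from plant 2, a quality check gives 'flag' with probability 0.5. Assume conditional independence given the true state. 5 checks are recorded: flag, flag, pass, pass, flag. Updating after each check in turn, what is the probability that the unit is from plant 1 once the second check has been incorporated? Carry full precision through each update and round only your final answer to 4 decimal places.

0.0854

Each posterior becomes the prior for the next update.
After 'flag': P(plant 1) = 0.1·0.7000 / (0.1·0.7000 + 0.5·0.3000) ≈ 0.3182
After 'flag': P(plant 1) = 0.1·0.3182 / (0.1·0.3182 + 0.5·0.6818) ≈ 0.0854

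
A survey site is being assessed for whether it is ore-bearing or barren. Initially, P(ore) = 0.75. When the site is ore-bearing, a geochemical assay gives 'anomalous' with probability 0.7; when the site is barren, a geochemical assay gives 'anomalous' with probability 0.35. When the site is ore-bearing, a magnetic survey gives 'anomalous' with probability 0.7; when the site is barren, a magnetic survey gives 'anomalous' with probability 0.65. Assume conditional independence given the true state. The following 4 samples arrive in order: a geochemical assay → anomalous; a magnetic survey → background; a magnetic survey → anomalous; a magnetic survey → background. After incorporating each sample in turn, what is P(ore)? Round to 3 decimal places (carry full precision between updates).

0.826

After a geochemical assay='anomalous': P(ore) = 0.7·0.7500 / (0.7·0.7500 + 0.35·0.2500) ≈ 0.8571
After a magnetic survey='background': P(ore) = 0.3·0.8571 / (0.3·0.8571 + 0.35·0.1429) ≈ 0.8372
After a magnetic survey='anomalous': P(ore) = 0.7·0.8372 / (0.7·0.8372 + 0.65·0.1628) ≈ 0.8471
After a magnetic survey='background': P(ore) = 0.3·0.8471 / (0.3·0.8471 + 0.35·0.1529) ≈ 0.8260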